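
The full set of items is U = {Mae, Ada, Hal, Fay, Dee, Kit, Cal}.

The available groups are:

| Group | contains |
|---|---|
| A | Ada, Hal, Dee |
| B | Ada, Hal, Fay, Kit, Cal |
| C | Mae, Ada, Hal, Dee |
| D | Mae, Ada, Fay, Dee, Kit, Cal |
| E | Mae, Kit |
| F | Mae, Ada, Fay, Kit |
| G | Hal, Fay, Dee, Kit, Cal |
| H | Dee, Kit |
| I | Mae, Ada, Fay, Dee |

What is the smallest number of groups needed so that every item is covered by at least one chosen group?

2

B and I together: B ∪ I = {Mae, Ada, Hal, Fay, Dee, Kit, Cal} — every item is covered.
No single group has all 7 items (the largest, D, has 6), so 2 is optimal.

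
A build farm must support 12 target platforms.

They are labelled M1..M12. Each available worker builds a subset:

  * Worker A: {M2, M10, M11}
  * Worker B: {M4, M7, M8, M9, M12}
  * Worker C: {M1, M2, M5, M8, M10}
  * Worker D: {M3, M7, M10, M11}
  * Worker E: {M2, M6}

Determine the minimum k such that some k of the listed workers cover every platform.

B and C and D and E together: B ∪ C ∪ D ∪ E = {M1, M2, M3, M4, M5, M6, M7, M8, M9, M10, M11, M12} — every platform is covered.
No 3 of the 5 workers cover everything (all 10 combinations miss at least one platform), so 4 is optimal.

4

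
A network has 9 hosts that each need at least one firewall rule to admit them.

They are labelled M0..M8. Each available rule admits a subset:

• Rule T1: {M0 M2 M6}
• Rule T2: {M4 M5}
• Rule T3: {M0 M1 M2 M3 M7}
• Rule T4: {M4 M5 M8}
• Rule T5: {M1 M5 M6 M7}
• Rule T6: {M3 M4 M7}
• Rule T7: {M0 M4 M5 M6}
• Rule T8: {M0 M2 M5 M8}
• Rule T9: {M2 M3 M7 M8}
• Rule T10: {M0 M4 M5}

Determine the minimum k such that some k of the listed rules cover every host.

T5 and T9 and T10 together: T5 ∪ T9 ∪ T10 = {M0, M1, M2, M3, M4, M5, M6, M7, M8} — every host is covered.
No 2 of the 10 rules cover everything (all 45 combinations miss at least one host), so 3 is optimal.

3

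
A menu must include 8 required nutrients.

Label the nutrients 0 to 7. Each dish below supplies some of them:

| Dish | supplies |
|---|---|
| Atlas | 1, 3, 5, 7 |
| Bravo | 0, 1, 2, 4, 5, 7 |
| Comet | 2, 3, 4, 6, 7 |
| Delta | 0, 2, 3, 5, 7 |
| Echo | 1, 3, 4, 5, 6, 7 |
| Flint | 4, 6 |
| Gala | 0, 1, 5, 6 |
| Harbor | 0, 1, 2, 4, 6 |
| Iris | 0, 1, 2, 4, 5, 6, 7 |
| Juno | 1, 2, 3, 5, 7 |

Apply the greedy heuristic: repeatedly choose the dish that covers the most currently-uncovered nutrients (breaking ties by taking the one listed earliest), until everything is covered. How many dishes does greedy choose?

2

Greedy: pick Iris (covers 7 new) → pick Atlas (covers 1 new). Total picks: 2.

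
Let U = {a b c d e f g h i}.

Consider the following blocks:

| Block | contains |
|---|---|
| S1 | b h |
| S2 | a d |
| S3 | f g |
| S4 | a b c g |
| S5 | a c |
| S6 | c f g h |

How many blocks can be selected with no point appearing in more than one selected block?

S1, S3, S5 are pairwise disjoint (S1={b,h}; S3={f,g}; S5={a,c}).
Every remaining block overlaps one of these, and no 4 of the listed blocks are pairwise disjoint, so 3 is the maximum.

3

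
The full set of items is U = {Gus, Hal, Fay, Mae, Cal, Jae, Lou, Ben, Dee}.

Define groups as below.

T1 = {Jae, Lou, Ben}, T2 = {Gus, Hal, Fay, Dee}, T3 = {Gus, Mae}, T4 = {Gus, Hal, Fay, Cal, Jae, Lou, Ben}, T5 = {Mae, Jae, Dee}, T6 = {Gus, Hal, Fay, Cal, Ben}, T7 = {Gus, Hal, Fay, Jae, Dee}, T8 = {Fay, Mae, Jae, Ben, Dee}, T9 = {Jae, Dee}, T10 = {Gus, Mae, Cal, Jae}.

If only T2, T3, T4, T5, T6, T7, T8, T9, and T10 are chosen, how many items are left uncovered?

Union of T2, T3, T4, T5, T6, T7, T8, T9, T10 = {Gus, Hal, Fay, Mae, Cal, Jae, Lou, Ben, Dee} — that's every item, so 0 are uncovered.

0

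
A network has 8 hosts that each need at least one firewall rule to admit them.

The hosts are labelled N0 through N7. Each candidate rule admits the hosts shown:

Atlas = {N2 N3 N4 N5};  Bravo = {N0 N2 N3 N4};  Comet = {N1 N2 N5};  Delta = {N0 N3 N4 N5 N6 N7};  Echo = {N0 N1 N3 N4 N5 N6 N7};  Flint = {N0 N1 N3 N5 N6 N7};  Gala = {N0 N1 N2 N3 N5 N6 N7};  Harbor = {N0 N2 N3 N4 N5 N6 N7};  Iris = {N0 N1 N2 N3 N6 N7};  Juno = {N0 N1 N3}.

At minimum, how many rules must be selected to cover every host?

2

Comet and Echo together: Comet ∪ Echo = {N0, N1, N2, N3, N4, N5, N6, N7} — every host is covered.
No single rule has all 8 hosts (the largest, Echo, has 7), so 2 is optimal.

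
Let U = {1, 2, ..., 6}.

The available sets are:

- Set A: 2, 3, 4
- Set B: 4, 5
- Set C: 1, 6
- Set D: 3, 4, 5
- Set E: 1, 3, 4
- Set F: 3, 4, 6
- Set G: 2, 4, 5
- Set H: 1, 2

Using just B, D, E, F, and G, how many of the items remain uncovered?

Union of B, D, E, F, G = {1, 2, 3, 4, 5, 6} — that's every item, so 0 are uncovered.

0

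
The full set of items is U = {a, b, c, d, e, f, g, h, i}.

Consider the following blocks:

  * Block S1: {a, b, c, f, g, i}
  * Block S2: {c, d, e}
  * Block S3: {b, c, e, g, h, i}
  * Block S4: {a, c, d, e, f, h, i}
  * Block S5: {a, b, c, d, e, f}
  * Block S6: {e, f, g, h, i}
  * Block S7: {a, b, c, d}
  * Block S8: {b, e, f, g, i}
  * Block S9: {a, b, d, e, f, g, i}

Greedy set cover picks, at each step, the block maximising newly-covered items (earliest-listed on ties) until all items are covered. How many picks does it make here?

Greedy: pick S4 (covers 7 new) → pick S1 (covers 2 new). Total picks: 2.

2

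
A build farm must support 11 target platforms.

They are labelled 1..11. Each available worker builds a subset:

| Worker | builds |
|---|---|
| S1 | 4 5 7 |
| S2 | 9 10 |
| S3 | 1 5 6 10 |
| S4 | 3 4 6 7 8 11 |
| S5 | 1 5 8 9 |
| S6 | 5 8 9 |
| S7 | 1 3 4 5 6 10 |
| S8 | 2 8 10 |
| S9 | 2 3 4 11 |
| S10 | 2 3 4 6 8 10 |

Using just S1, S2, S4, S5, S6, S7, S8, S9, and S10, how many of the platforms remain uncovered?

0

Union of S1, S2, S4, S5, S6, S7, S8, S9, S10 = {1, 2, 3, 4, 5, 6, 7, 8, 9, 10, 11} — that's every platform, so 0 are uncovered.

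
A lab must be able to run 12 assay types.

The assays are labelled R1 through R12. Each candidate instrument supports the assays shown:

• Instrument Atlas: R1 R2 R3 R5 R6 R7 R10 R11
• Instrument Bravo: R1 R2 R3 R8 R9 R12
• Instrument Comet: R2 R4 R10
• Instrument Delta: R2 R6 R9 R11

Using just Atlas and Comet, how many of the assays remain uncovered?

3

Union of Atlas, Comet = {R1, R2, R3, R4, R5, R6, R7, R10, R11}.
Not covered: R8, R9, R12 — 3 assays.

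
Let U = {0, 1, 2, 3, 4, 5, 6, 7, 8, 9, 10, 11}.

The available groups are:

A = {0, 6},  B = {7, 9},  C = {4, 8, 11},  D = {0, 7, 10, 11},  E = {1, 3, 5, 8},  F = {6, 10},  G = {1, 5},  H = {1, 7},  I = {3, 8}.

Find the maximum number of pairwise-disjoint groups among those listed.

4

A, B, C, G are pairwise disjoint (A={0,6}; B={7,9}; C={4,8,11}; G={1,5}).
Every remaining group overlaps one of these, and no 5 of the listed groups are pairwise disjoint, so 4 is the maximum.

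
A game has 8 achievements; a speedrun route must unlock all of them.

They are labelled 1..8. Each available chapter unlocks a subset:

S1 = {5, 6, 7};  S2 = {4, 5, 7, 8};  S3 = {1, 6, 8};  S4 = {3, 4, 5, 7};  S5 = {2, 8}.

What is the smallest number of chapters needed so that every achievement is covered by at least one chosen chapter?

S3 and S4 and S5 together: S3 ∪ S4 ∪ S5 = {1, 2, 3, 4, 5, 6, 7, 8} — every achievement is covered.
Only S3 contains 1, so S3 is forced; the remaining 5 achievements need at least 2 more chapters (each remaining chapter adds at most 4) — so at least 3 chapters are needed, and 3 is optimal.

3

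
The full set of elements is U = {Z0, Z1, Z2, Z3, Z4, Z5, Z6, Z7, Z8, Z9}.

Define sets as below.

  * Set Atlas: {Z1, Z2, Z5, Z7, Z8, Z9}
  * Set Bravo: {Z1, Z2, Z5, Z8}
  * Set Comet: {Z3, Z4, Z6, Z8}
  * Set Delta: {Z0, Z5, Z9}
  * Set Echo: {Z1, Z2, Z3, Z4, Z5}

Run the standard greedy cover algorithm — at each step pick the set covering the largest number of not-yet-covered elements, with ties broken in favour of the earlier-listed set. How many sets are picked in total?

Greedy: pick Atlas (covers 6 new) → pick Comet (covers 3 new) → pick Delta (covers 1 new). Total picks: 3.

3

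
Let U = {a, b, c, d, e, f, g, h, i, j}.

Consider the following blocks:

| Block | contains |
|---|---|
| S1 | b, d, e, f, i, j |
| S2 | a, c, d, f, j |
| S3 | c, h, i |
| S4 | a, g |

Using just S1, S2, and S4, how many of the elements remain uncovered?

1

Union of S1, S2, S4 = {a, b, c, d, e, f, g, i, j}.
Not covered: h — 1 element.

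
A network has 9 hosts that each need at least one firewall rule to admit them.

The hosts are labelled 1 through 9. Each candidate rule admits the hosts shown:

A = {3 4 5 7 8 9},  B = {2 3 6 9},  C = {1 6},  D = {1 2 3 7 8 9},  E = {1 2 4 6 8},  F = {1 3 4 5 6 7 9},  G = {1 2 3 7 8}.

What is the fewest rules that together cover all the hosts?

D and F together: D ∪ F = {1, 2, 3, 4, 5, 6, 7, 8, 9} — every host is covered.
No single rule has all 9 hosts (the largest, F, has 7), so 2 is optimal.

2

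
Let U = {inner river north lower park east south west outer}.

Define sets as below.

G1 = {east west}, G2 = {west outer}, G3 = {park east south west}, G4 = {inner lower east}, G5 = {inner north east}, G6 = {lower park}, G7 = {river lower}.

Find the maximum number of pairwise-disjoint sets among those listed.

3

G2, G5, G6 are pairwise disjoint (G2={west,outer}; G5={inner,north,east}; G6={lower,park}).
Every remaining set overlaps one of these, and no 4 of the listed sets are pairwise disjoint, so 3 is the maximum.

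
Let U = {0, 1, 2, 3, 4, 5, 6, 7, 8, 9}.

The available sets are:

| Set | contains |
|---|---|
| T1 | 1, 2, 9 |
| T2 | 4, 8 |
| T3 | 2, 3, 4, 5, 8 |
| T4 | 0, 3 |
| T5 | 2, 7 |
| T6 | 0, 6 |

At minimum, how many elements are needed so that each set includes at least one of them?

Take H = {0, 2, 4}. Each listed set contains at least one of these, so H is a hitting set of size 3.
The sets T1, T2, T4 are pairwise disjoint, so any hitting set needs a separate element for each — at least 3. Hence 3 is optimal.

3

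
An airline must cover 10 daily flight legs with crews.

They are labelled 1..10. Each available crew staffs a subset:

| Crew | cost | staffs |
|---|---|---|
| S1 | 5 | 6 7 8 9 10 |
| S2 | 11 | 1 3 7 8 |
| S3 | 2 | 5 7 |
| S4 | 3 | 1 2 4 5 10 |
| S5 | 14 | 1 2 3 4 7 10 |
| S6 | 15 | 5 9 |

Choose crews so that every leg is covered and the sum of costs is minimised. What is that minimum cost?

19

S1, S2, S4 together cover every leg (S1 ∪ S2 ∪ S4 = {1, 2, 3, 4, 5, 6, 7, 8, 9, 10}); total cost 5 + 11 + 3 = 19.
No covering selection has total cost below 19.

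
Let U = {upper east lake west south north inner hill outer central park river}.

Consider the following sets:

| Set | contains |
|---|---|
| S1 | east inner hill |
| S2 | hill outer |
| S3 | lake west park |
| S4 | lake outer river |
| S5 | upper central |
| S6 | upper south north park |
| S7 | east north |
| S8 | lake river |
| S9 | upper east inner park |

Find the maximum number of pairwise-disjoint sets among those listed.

S2, S3, S5, S7 are pairwise disjoint (S2={hill,outer}; S3={lake,west,park}; S5={upper,central}; S7={east,north}).
Every remaining set overlaps one of these, and no 5 of the listed sets are pairwise disjoint, so 4 is the maximum.

4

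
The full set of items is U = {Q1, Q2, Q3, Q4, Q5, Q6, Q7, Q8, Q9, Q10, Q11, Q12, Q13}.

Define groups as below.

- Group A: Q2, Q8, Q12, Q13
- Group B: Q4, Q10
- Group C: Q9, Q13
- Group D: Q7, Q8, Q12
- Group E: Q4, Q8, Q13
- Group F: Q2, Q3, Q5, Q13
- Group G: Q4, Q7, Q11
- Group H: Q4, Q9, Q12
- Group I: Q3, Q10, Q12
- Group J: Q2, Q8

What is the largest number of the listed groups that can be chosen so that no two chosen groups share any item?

C, G, I, J are pairwise disjoint (C={Q9,Q13}; G={Q4,Q7,Q11}; I={Q3,Q10,Q12}; J={Q2,Q8}).
Every remaining group overlaps one of these, and no 5 of the listed groups are pairwise disjoint, so 4 is the maximum.

4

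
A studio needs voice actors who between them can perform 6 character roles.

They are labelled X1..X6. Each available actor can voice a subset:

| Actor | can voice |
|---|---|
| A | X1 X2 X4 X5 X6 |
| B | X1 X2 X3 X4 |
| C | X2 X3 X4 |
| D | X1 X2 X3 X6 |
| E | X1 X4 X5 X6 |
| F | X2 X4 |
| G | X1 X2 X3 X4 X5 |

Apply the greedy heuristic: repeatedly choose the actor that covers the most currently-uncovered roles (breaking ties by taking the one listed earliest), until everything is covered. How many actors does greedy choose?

Greedy: pick A (covers 5 new) → pick B (covers 1 new). Total picks: 2.

2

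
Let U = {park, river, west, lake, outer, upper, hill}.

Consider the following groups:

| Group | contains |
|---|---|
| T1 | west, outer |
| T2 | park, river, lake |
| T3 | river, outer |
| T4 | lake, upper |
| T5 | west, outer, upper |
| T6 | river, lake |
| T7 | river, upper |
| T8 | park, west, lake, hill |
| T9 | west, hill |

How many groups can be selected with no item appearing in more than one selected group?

T3, T4, T9 are pairwise disjoint (T3={river,outer}; T4={lake,upper}; T9={west,hill}).
Every remaining group overlaps one of these, and no 4 of the listed groups are pairwise disjoint, so 3 is the maximum.

3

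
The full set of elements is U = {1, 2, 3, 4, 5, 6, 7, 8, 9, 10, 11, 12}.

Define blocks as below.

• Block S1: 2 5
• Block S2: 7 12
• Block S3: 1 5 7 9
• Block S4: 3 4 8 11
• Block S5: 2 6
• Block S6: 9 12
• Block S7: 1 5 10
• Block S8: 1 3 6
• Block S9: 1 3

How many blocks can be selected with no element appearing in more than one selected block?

S2, S4, S5, S7 are pairwise disjoint (S2={7,12}; S4={3,4,8,11}; S5={2,6}; S7={1,5,10}).
Every remaining block overlaps one of these, and no 5 of the listed blocks are pairwise disjoint, so 4 is the maximum.

4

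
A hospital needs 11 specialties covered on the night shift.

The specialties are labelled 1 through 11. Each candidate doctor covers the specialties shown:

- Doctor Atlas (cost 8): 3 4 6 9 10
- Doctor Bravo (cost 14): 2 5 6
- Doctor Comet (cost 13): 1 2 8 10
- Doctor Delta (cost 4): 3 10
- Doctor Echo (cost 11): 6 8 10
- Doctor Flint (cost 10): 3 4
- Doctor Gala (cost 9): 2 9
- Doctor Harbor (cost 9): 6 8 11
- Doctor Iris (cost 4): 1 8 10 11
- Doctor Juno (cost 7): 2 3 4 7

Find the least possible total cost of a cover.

33

Atlas, Bravo, Iris, Juno together cover every specialty (Atlas ∪ Bravo ∪ Iris ∪ Juno = {1, 2, 3, 4, 5, 6, 7, 8, 9, 10, 11}); total cost 8 + 14 + 4 + 7 = 33.
No covering selection has total cost below 33.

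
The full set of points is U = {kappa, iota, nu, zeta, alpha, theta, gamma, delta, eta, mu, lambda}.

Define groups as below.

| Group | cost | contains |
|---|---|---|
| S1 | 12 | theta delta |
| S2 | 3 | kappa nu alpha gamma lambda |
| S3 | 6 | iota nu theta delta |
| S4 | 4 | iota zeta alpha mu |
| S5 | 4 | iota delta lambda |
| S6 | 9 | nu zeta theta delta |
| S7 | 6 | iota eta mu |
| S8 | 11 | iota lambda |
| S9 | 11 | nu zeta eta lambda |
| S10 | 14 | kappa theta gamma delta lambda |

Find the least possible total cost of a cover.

S2, S6, S7 together cover every point (S2 ∪ S6 ∪ S7 = {kappa, iota, nu, zeta, alpha, theta, gamma, delta, eta, mu, lambda}); total cost 3 + 9 + 6 = 18.
The greedy pick S2, S4, S3, S7 costs 19; no covering selection beats 18.

18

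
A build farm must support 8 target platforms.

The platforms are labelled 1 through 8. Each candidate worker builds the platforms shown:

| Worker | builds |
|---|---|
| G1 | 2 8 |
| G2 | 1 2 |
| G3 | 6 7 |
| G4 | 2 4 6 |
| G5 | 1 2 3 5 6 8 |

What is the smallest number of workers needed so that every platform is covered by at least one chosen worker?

G3 and G4 and G5 together: G3 ∪ G4 ∪ G5 = {1, 2, 3, 4, 5, 6, 7, 8} — every platform is covered.
Only G5 contains 3, so G5 is forced; the remaining 2 platforms need at least 2 more workers (each remaining worker adds at most 1) — so at least 3 workers are needed, and 3 is optimal.

3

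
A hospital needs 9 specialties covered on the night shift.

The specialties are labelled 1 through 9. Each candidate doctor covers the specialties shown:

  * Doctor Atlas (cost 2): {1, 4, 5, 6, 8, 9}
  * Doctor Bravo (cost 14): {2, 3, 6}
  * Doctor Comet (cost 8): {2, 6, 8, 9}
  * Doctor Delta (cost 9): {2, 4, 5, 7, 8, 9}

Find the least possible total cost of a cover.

25

Atlas, Bravo, Delta together cover every specialty (Atlas ∪ Bravo ∪ Delta = {1, 2, 3, 4, 5, 6, 7, 8, 9}); total cost 2 + 14 + 9 = 25.
No covering selection has total cost below 25.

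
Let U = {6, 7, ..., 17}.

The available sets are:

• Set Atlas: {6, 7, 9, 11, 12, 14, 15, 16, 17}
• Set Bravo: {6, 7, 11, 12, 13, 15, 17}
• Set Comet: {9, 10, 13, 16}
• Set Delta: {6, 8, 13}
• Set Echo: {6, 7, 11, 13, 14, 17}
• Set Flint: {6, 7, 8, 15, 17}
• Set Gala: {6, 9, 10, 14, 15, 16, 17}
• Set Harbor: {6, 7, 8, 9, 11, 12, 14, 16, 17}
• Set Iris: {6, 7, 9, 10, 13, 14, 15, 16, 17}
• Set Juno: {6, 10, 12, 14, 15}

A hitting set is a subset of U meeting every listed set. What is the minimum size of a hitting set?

H = {6, 10} meets every set (each contains at least one member of H), and |H| = 2.
The sets Comet, Flint are pairwise disjoint, so any hitting set needs a separate element for each — at least 2. Hence 2 is optimal.

2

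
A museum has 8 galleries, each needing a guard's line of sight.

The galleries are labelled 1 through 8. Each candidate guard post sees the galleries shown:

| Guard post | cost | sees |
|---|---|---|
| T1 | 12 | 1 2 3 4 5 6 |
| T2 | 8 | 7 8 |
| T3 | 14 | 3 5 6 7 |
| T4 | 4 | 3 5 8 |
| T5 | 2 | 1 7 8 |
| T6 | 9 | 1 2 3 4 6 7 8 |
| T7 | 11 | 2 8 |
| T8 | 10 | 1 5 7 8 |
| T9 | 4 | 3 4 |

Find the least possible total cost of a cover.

13

T4, T6 together cover every gallery (T4 ∪ T6 = {1, 2, 3, 4, 5, 6, 7, 8}); total cost 4 + 9 = 13.
The greedy pick T5, T4, T6 costs 15; no covering selection beats 13.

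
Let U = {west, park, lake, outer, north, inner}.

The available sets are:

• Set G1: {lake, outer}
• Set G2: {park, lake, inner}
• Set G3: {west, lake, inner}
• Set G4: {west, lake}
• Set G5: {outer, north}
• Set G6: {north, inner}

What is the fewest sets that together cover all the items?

G2, G3, and G5 cover everything between them: the union {west, park, lake, outer, north, inner} is all of U.
Only G2 contains park, so G2 is forced; the remaining 3 items need at least 2 more sets (each remaining set adds at most 2) — so at least 3 sets are needed, and 3 is optimal.

3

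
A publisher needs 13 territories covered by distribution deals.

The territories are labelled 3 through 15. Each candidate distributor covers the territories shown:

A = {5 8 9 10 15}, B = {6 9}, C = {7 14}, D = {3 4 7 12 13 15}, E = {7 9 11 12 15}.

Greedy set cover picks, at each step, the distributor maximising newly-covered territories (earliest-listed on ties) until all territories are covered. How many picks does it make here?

Greedy: pick D (covers 6 new) → pick A (covers 4 new) → pick B (covers 1 new) → pick C (covers 1 new) → pick E (covers 1 new). Total picks: 5.

5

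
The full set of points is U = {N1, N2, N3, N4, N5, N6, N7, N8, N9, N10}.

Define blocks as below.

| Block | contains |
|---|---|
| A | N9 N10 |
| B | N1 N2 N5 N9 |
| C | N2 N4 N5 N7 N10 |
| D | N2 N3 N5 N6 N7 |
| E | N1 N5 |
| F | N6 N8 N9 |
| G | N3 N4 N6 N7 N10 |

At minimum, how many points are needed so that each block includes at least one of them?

3

H = {N5, N7, N9} meets every block (each contains at least one member of H), and |H| = 3.
No choice of 2 points meets every block, so 3 is the minimum.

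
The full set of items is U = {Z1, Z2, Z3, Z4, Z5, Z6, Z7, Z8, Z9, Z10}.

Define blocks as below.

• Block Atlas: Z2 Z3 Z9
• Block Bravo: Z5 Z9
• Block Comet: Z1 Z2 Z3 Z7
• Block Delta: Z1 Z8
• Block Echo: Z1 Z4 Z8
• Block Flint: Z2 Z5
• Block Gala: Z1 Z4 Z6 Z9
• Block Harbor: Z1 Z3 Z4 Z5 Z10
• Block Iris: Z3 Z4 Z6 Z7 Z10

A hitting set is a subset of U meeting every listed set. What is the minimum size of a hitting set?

3

The 3 items {Z1, Z3, Z5} hit every block.
The blocks Bravo, Delta, Iris are pairwise disjoint, so any hitting set needs a separate item for each — at least 3. Hence 3 is optimal.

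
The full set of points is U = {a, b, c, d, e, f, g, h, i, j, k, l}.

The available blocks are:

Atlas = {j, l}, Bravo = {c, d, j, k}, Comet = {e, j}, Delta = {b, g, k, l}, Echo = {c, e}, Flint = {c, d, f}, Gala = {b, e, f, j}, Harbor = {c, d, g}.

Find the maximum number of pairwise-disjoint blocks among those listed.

Comet, Delta, Flint are pairwise disjoint (Comet={e,j}; Delta={b,g,k,l}; Flint={c,d,f}).
Every remaining block overlaps one of these, and no 4 of the listed blocks are pairwise disjoint, so 3 is the maximum.

3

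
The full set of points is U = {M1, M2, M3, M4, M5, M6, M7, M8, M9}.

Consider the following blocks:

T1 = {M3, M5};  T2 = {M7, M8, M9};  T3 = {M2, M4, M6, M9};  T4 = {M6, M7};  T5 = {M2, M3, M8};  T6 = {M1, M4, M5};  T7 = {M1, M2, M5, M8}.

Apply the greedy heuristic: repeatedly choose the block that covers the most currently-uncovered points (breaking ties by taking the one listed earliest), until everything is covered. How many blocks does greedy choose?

Greedy: pick T3 (covers 4 new) → pick T7 (covers 3 new) → pick T1 (covers 1 new) → pick T2 (covers 1 new). Total picks: 4.

4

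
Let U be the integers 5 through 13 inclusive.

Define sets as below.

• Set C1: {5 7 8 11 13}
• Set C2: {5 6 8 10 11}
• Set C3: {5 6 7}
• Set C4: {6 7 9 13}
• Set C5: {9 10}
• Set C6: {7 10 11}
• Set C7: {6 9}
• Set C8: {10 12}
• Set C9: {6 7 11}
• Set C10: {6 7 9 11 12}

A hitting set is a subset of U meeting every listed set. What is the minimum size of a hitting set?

H = {6, 7, 10} meets every set (each contains at least one member of H), and |H| = 3.
The sets C1, C7, C8 are pairwise disjoint, so any hitting set needs a separate element for each — at least 3. Hence 3 is optimal.

3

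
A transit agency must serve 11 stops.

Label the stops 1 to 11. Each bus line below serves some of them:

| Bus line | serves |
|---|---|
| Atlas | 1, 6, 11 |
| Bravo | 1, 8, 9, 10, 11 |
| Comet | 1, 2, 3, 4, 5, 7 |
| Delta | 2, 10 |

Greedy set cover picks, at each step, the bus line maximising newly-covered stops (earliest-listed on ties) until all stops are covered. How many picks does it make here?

3

Greedy: pick Comet (covers 6 new) → pick Bravo (covers 4 new) → pick Atlas (covers 1 new). Total picks: 3.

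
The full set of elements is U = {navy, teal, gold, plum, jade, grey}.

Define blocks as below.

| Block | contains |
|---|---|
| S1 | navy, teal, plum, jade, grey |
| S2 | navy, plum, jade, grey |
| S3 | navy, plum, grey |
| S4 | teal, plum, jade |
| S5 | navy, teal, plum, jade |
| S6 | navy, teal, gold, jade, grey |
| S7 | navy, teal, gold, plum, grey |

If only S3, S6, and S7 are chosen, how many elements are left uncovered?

0

Union of S3, S6, S7 = {navy, teal, gold, plum, jade, grey} — that's every element, so 0 are uncovered.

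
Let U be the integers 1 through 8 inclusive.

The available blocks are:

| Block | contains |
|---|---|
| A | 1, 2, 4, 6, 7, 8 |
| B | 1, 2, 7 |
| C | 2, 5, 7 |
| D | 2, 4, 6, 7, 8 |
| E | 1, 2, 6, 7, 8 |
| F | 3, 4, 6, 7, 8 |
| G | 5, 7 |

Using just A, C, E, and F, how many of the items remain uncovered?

Union of A, C, E, F = {1, 2, 3, 4, 5, 6, 7, 8} — that's every item, so 0 are uncovered.

0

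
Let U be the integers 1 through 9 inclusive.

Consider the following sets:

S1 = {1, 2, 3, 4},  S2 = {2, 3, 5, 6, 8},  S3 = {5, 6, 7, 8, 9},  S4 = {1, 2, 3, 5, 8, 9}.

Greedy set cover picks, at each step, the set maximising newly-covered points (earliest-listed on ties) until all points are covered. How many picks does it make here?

Greedy: pick S4 (covers 6 new) → pick S3 (covers 2 new) → pick S1 (covers 1 new). Total picks: 3.
(The true minimum cover uses only 2 sets, so greedy is not optimal here.)

3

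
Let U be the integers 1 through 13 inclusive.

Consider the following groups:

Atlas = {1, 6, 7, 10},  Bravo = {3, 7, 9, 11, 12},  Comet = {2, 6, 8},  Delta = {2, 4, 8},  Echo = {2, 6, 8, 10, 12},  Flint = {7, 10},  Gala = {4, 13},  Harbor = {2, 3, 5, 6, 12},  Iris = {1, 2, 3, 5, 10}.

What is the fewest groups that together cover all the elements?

Bravo and Comet and Gala and Iris together: Bravo ∪ Comet ∪ Gala ∪ Iris = {1, 2, 3, 4, 5, 6, 7, 8, 9, 10, 11, 12, 13} — every element is covered.
Only Gala contains 13, so Gala is forced; the remaining 11 elements need at least 3 more groups (each remaining group adds at most 5) — so at least 4 groups are needed, and 4 is optimal.

4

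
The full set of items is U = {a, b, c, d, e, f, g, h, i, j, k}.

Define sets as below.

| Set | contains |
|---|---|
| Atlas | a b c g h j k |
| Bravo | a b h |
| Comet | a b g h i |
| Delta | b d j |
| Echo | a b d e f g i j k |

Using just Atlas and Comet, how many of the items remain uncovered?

3

Union of Atlas, Comet = {a, b, c, g, h, i, j, k}.
Not covered: d, e, f — 3 items.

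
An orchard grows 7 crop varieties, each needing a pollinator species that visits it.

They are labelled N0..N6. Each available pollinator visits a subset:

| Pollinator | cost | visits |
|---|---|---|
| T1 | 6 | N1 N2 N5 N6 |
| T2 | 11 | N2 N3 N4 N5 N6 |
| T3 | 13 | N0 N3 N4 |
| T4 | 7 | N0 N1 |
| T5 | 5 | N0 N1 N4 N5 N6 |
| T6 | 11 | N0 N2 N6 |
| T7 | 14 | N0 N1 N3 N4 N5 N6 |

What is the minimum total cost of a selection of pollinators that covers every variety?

16

T2, T5 together cover every variety (T2 ∪ T5 = {N0, N1, N2, N3, N4, N5, N6}); total cost 11 + 5 = 16.
No covering selection has total cost below 16.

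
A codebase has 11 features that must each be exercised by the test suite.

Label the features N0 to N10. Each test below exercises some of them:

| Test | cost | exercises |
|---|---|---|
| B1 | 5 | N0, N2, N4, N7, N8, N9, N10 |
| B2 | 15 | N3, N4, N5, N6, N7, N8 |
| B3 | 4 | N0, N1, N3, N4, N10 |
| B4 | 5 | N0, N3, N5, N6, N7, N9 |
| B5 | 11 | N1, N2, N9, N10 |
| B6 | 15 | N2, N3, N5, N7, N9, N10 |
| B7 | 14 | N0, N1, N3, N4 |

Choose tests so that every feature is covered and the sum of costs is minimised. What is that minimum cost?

B1, B3, B4 together cover every feature (B1 ∪ B3 ∪ B4 = {N0, N1, N2, N3, N4, N5, N6, N7, N8, N9, N10}); total cost 5 + 4 + 5 = 14.
No covering selection has total cost below 14.

14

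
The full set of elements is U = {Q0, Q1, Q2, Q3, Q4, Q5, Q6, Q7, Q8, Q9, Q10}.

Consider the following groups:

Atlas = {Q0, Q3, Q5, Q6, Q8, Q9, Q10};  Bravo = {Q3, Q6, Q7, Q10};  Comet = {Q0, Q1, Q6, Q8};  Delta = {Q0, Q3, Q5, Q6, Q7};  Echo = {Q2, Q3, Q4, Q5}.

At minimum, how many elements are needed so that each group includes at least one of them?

The 2 elements {Q5, Q6} hit every group.
The groups Comet, Echo are pairwise disjoint, so any hitting set needs a separate element for each — at least 2. Hence 2 is optimal.

2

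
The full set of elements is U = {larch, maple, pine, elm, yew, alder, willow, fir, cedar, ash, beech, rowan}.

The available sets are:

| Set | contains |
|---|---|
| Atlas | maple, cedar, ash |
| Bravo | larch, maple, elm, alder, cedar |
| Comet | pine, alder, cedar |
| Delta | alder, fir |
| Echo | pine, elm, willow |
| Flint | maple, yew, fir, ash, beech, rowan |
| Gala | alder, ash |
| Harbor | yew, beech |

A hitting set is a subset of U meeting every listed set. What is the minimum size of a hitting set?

The 4 elements {pine, alder, cedar, beech} hit every set.
The sets Atlas, Delta, Echo, Harbor are pairwise disjoint, so any hitting set needs a separate element for each — at least 4. Hence 4 is optimal.

4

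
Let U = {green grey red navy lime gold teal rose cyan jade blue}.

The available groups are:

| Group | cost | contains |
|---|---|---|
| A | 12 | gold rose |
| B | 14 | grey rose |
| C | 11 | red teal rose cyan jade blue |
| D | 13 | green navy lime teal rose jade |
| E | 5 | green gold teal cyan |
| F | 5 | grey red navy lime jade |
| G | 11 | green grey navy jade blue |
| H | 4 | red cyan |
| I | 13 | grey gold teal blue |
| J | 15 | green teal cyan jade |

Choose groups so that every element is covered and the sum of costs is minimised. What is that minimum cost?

C, E, F together cover every element (C ∪ E ∪ F = {green, grey, red, navy, lime, gold, teal, rose, cyan, jade, blue}); total cost 11 + 5 + 5 = 21.
No covering selection has total cost below 21.

21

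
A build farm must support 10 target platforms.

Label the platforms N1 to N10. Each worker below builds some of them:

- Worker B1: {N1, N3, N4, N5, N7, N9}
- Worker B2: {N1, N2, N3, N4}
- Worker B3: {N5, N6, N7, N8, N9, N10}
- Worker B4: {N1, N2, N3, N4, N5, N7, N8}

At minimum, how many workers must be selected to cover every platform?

2

Take {B2, B3}. Their union is {N1, N2, N3, N4, N5, N6, N7, N8, N9, N10}, which is all 10 platforms.
No single worker has all 10 platforms (the largest, B4, has 7), so 2 is optimal.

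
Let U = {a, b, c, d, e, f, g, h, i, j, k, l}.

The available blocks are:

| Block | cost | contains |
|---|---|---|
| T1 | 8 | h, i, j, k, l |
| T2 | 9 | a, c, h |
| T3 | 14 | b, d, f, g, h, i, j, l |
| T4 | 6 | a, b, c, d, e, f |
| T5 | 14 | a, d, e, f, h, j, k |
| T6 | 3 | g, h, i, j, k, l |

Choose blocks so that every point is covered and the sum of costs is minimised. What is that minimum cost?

9

T4, T6 together cover every point (T4 ∪ T6 = {a, b, c, d, e, f, g, h, i, j, k, l}); total cost 6 + 3 = 9.
No covering selection has total cost below 9.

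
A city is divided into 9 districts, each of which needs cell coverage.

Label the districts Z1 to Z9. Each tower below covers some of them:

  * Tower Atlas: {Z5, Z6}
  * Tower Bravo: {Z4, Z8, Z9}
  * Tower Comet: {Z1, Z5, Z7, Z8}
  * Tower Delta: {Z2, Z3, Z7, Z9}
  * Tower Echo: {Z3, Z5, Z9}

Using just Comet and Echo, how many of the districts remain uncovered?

3

Union of Comet, Echo = {Z1, Z3, Z5, Z7, Z8, Z9}.
Not covered: Z2, Z4, Z6 — 3 districts.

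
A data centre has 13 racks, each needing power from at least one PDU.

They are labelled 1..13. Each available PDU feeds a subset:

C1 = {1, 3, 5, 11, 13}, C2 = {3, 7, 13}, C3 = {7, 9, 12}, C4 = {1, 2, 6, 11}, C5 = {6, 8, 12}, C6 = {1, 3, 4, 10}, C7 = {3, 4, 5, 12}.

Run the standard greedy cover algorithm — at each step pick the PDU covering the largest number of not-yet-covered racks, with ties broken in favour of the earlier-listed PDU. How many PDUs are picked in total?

5

Greedy: pick C1 (covers 5 new) → pick C3 (covers 3 new) → pick C4 (covers 2 new) → pick C6 (covers 2 new) → pick C5 (covers 1 new). Total picks: 5.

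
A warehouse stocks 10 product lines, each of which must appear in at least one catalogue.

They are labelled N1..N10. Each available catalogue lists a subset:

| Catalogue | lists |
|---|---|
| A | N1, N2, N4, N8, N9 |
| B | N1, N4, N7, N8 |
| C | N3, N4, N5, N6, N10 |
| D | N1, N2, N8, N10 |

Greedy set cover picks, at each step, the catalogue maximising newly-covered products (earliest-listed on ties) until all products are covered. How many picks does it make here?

Greedy: pick A (covers 5 new) → pick C (covers 4 new) → pick B (covers 1 new). Total picks: 3.

3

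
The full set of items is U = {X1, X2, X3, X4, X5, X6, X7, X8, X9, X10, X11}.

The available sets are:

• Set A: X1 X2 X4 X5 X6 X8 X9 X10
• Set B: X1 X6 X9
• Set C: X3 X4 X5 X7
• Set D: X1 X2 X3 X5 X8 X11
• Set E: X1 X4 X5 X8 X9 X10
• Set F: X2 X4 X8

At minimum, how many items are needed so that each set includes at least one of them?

2

The 2 items {X1, X4} hit every set.
The sets B, C are pairwise disjoint, so any hitting set needs a separate item for each — at least 2. Hence 2 is optimal.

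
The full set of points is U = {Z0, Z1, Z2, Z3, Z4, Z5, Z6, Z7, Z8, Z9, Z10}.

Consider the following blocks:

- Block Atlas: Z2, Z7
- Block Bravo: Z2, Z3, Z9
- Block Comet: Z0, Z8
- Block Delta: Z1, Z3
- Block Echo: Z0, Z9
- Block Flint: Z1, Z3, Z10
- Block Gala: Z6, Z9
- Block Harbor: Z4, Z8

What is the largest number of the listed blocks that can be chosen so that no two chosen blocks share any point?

Atlas, Echo, Flint, Harbor are pairwise disjoint (Atlas={Z2,Z7}; Echo={Z0,Z9}; Flint={Z1,Z3,Z10}; Harbor={Z4,Z8}).
Every remaining block overlaps one of these, and no 5 of the listed blocks are pairwise disjoint, so 4 is the maximum.

4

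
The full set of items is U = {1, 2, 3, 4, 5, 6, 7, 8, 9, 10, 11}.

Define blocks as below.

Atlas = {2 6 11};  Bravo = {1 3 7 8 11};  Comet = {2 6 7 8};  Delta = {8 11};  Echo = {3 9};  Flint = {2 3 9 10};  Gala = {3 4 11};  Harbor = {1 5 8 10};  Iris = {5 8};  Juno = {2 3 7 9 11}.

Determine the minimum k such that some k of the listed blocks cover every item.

Take {Comet, Echo, Gala, Harbor}. Their union is {1, 2, 3, 4, 5, 6, 7, 8, 9, 10, 11}, which is all 11 items.
No 3 of the 10 blocks cover everything (all 120 combinations miss at least one item), so 4 is optimal.

4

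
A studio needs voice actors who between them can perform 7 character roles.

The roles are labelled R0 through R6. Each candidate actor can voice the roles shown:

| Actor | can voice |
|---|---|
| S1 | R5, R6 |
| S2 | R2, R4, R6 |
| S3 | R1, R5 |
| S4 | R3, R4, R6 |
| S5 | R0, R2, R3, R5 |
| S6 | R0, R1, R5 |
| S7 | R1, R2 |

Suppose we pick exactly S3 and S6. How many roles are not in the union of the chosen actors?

Union of S3, S6 = {R0, R1, R5}.
Not covered: R2, R3, R4, R6 — 4 roles.

4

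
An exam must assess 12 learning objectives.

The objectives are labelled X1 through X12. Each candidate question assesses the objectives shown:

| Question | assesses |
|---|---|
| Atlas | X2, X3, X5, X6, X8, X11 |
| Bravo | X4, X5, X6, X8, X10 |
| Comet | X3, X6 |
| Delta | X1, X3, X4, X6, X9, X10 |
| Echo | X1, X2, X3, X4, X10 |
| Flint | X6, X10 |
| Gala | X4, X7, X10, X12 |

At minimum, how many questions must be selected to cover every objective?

3

Atlas and Delta and Gala together: Atlas ∪ Delta ∪ Gala = {X1, X2, X3, X4, X5, X6, X7, X8, X9, X10, X11, X12} — every objective is covered.
Only Gala contains X7, so Gala is forced; the remaining 8 objectives need at least 2 more questions (each remaining question adds at most 6) — so at least 3 questions are needed, and 3 is optimal.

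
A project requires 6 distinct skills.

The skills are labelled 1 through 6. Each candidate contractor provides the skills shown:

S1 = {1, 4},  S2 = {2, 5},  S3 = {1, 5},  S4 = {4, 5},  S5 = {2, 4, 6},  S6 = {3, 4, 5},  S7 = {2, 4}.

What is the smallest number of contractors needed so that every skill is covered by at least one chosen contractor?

3

Take {S3, S5, S6}. Their union is {1, 2, 3, 4, 5, 6}, which is all 6 skills.
Only S6 contains 3, so S6 is forced; the remaining 3 skills need at least 2 more contractors (each remaining contractor adds at most 2) — so at least 3 contractors are needed, and 3 is optimal.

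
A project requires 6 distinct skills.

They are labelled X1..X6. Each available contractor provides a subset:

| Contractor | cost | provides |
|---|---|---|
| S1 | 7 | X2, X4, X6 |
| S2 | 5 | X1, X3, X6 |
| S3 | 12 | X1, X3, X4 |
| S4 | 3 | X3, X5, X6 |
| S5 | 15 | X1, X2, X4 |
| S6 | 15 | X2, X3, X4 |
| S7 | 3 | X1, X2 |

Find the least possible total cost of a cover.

S1, S4, S7 together cover every skill (S1 ∪ S4 ∪ S7 = {X1, X2, X3, X4, X5, X6}); total cost 7 + 3 + 3 = 13.
No covering selection has total cost below 13.

13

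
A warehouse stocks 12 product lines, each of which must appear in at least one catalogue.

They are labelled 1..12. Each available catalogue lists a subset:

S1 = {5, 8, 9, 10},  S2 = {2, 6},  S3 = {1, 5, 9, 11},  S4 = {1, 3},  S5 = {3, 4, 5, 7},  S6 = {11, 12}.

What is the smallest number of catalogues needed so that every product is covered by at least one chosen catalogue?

S1 and S2 and S3 and S5 and S6 together: S1 ∪ S2 ∪ S3 ∪ S5 ∪ S6 = {1, 2, 3, 4, 5, 6, 7, 8, 9, 10, 11, 12} — every product is covered.
No 4 of the 6 catalogues cover everything (all 15 combinations miss at least one product), so 5 is optimal.

5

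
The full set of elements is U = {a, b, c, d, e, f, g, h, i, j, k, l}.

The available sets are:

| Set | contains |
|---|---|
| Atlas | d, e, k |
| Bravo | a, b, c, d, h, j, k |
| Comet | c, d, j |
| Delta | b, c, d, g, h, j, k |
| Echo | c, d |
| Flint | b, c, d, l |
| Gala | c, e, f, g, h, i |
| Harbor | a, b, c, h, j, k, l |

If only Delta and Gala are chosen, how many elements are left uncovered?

2

Union of Delta, Gala = {b, c, d, e, f, g, h, i, j, k}.
Not covered: a, l — 2 elements.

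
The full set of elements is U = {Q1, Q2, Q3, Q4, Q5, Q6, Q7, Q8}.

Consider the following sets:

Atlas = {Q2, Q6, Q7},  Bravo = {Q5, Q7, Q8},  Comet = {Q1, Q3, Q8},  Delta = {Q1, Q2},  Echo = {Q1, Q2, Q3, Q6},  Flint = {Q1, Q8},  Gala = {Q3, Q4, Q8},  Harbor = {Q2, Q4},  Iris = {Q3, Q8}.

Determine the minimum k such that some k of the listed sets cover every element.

Bravo, Echo, and Harbor cover everything between them: the union {Q1, Q2, Q3, Q4, Q5, Q6, Q7, Q8} is all of U.
Only Bravo contains Q5, so Bravo is forced; the remaining 5 elements need at least 2 more sets (each remaining set adds at most 4) — so at least 3 sets are needed, and 3 is optimal.

3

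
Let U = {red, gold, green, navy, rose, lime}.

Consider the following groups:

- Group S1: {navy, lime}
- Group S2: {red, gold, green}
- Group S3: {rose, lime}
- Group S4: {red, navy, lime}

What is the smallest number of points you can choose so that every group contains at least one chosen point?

H = {green, lime} meets every group (each contains at least one member of H), and |H| = 2.
The groups S2, S3 are pairwise disjoint, so any hitting set needs a separate point for each — at least 2. Hence 2 is optimal.

2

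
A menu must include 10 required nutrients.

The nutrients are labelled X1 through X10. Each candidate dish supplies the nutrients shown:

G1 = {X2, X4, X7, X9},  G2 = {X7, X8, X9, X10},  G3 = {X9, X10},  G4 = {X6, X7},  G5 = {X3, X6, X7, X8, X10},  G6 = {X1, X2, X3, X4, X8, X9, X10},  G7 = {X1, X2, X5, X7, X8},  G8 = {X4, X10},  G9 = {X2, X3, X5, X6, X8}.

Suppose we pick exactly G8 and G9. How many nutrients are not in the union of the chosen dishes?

3

Union of G8, G9 = {X2, X3, X4, X5, X6, X8, X10}.
Not covered: X1, X7, X9 — 3 nutrients.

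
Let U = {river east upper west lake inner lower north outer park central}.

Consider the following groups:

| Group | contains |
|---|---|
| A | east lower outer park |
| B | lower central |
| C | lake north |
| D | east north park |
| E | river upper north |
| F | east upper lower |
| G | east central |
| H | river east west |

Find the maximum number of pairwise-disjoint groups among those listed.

3

B, C, H are pairwise disjoint (B={lower,central}; C={lake,north}; H={river,east,west}).
Every remaining group overlaps one of these, and no 4 of the listed groups are pairwise disjoint, so 3 is the maximum.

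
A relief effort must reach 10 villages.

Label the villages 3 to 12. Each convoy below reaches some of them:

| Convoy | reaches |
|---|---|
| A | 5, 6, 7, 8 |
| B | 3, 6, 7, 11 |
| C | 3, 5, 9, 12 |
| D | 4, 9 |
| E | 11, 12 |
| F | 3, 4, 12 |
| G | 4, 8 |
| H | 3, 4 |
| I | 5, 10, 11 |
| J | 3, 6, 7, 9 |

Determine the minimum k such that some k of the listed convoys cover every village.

Take {B, C, G, I}. Their union is {3, 4, 5, 6, 7, 8, 9, 10, 11, 12}, which is all 10 villages.
No 3 of the 10 convoys cover everything (all 120 combinations miss at least one village), so 4 is optimal.

4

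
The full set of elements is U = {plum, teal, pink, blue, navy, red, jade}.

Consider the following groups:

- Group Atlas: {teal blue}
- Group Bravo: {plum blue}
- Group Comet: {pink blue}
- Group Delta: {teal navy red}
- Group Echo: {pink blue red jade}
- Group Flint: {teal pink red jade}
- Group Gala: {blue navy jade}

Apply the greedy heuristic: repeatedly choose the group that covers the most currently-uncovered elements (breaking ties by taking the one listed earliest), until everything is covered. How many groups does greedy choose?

Greedy: pick Echo (covers 4 new) → pick Delta (covers 2 new) → pick Bravo (covers 1 new). Total picks: 3.

3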